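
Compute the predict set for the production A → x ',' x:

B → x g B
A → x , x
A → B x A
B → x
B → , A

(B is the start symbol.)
{ 'x' }

PREDICT(A → x ',' x) = (FIRST(RHS) \ {ε}) ∪ (FOLLOW(A) if ε ∈ FIRST(RHS), i.e. RHS ⇒* ε)
FIRST(x ',' x) = { 'x' }
ε ∉ FIRST(x ',' x), so FOLLOW(A) is not added.
PREDICT(A → x ',' x) = { 'x' }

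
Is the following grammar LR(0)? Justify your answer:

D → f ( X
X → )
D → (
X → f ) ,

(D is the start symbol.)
Augment with D' → D and build the canonical LR(0) collection (I0 = CLOSURE({[D' → . D]}), then GOTO on every symbol after a dot until no new states appear). It has 10 states:
  I0: { [D → . (], [D → . f ( X], [D' → . D] }  — shift
  I1: { [D → ( .] }  — reduce
  I2: { [D' → D .] }  — accept
  I3: { [D → f . ( X] }  — shift
  I4: { [D → f ( . X], [X → . )], [X → . f ) ,] }  — shift
  I5: { [X → ) .] }  — reduce
  I6: { [D → f ( X .] }  — reduce
  I7: { [X → f . ) ,] }  — shift
  I8: { [X → f ) . ,] }  — shift
  I9: { [X → f ) , .] }  — reduce

Every state is either a pure shift/goto state or contains exactly one complete item and nothing to shift — no conflicts. The grammar is LR(0).

Answer: Yes, the grammar is LR(0)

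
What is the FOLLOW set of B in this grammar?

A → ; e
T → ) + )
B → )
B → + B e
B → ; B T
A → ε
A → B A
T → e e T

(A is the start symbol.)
{ $, ')', '+', ';', 'e' }

To compute FOLLOW(B), find every occurrence of B on a right-hand side N → α B β: add FIRST(β) \ {ε}, and if β is empty or nullable also add FOLLOW(N). Iterate to a fixed point.

In B → + B e: B is followed by e, add FIRST(e) \ {ε} = { 'e' }
In B → ; B T: B is followed by T, add FIRST(T) \ {ε} = { ')', 'e' }
In A → B A: B is followed by A, add FIRST(A) \ {ε} = { ')', '+', ';' }
  A is nullable, so also add FOLLOW(A)

The FOLLOW sets referred to above (computed the same way, to a fixed point):
  FOLLOW(A) = { $ }

Taking the union: FOLLOW(B) = { $, ')', '+', ';', 'e' }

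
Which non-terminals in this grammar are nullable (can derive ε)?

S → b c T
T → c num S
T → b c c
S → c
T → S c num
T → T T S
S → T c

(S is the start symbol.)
A non-terminal is nullable if it can derive ε (the empty string): either it has an ε-production, or it has a production whose right-hand side consists entirely of nullable non-terminals.

There are no ε-productions, so no non-terminal can derive ε.
No non-terminals are nullable.

Answer: None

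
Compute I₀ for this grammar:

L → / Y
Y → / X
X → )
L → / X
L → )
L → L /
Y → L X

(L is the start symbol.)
{ [L → . )], [L → . / X], [L → . / Y], [L → . L /], [L' → . L] }

First, augment the grammar with L' → L
I₀ = CLOSURE({ [L' → . L] }):
  [L' → . L] has the dot before L: add [L → . / Y], [L → . / X], [L → . )], [L → . L /]
No further items can be added.

I₀ = { [L → . )], [L → . / X], [L → . / Y], [L → . L /], [L' → . L] }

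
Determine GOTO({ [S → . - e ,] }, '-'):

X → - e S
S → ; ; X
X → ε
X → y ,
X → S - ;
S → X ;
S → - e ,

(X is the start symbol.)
GOTO(I, '-') = CLOSURE({ [A → αX.β] : [A → α.Xβ] ∈ I, X = '-' })

Items with dot before '-', with the dot advanced:
  [S → . - e ,] → [S → - . e ,]
Closure adds nothing (no advanced item has the dot before a non-terminal).

GOTO = { [S → - . e ,] }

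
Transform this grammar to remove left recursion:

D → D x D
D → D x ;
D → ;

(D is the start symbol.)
D is directly left-recursive. The standard transformation for
  A → A α₁ | ... | A α_m | β₁ | ... | β_n
is
  A  → β₁ A' | ... | β_n A'
  A' → α₁ A' | ... | α_m A' | ε

D → ; becomes D → ; D'
D → D x D becomes D' → x D D'
D → D x ; becomes D' → x ; D'
Add D' → ε

Resulting grammar:
D → ; D'
D' → x D D'
D' → x ; D'
D' → ε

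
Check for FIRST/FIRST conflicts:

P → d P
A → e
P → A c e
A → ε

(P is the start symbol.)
No FIRST/FIRST conflicts.

FIRST sets of the non-terminals at (or reachable through a nullable prefix from) the front of some alternative:
  FIRST(A) = { 'e', ε }

Productions for P:
  P → d P: FIRST = { 'd' }
  P → A c e: FIRST = { 'c', 'e' }
Productions for A:
  A → e: FIRST = { 'e' }
  A → ε: FIRST = { ε }

All alternatives of each non-terminal have pairwise disjoint FIRST sets.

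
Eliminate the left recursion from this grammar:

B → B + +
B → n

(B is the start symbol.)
B is directly left-recursive. The standard transformation for
  A → A α₁ | ... | A α_m | β₁ | ... | β_n
is
  A  → β₁ A' | ... | β_n A'
  A' → α₁ A' | ... | α_m A' | ε

B → n becomes B → n B'
B → B + + becomes B' → + + B'
Add B' → ε

Resulting grammar:
B → n B'
B' → + + B'
B' → ε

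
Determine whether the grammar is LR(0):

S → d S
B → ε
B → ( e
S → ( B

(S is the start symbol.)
A grammar is LR(0) if no state in the canonical LR(0) collection has:
  - both a shift item (dot before a terminal) and a complete item (shift-reduce conflict), or
  - two or more complete items (reduce-reduce conflict; the accept item [S' → S .] counts as a complete item here).

Augment with S' → S and build the canonical LR(0) collection (I0 = CLOSURE({[S' → . S]}), then GOTO on every symbol after a dot until no new states appear). It has 8 states:
  I0: { [S → . ( B], [S → . d S], [S' → . S] }  — shift
  I1: { [B → . ( e], [B → .], [S → ( . B] }  — shift, reduce
  I2: { [S' → S .] }  — accept
  I3: { [S → . ( B], [S → . d S], [S → d . S] }  — shift
  I4: { [S → d S .] }  — reduce
  I5: { [B → ( . e] }  — shift
  I6: { [S → ( B .] }  — reduce
  I7: { [B → ( e .] }  — reduce

Conflict in state I1:
  Shift-reduce conflict between [B → .] and [B → . ( e]
So the grammar is NOT LR(0).

Answer: No. Shift-reduce conflict between [B → .] and [B → . ( e]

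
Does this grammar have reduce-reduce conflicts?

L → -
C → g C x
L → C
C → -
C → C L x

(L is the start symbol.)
Augment with L' → L and build the canonical LR(0) collection (I0 = CLOSURE({[L' → . L]}), then GOTO on every symbol after a dot until no new states appear). It has 10 states:
  I0: { [C → . -], [C → . C L x], [C → . g C x], [L → . -], [L → . C], [L' → . L] }  — shift
  I1: { [C → - .], [L → - .] }  — 2 reduces
  I2: { [C → . -], [C → . C L x], [C → . g C x], [C → C . L x], [L → . -], [L → . C], [L → C .] }  — shift, reduce
  I3: { [L' → L .] }  — accept
  I4: { [C → . -], [C → . C L x], [C → . g C x], [C → g . C x] }  — shift
  I5: { [C → - .] }  — reduce
  I6: { [C → . -], [C → . C L x], [C → . g C x], [C → C . L x], [C → g C . x], [L → . -], [L → . C] }  — shift
  I7: { [C → C L . x] }  — shift
  I8: { [C → g C x .] }  — reduce
  I9: { [C → C L x .] }  — reduce

I1 contains complete items [C → - .], [L → - .] — reduce-reduce conflict.

Answer: Yes — I1: [C → - .] vs [L → - .]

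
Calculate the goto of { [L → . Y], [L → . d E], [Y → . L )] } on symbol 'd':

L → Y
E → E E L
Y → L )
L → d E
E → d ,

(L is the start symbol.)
GOTO(I, 'd') = CLOSURE({ [A → αX.β] : [A → α.Xβ] ∈ I, X = 'd' })

Items with dot before 'd', with the dot advanced:
  [L → . d E] → [L → d . E]
Closure of the advanced items:
  [L → d . E] has the dot before E: add [E → . E E L], [E → . d ,]

GOTO = { [E → . E E L], [E → . d ,], [L → d . E] }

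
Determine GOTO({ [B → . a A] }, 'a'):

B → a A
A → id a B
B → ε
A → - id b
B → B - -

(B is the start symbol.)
GOTO(I, 'a') = CLOSURE({ [A → αX.β] : [A → α.Xβ] ∈ I, X = 'a' })

Items with dot before 'a', with the dot advanced:
  [B → . a A] → [B → a . A]
Closure of the advanced items:
  [B → a . A] has the dot before A: add [A → . id a B], [A → . - id b]

GOTO = { [A → . - id b], [A → . id a B], [B → a . A] }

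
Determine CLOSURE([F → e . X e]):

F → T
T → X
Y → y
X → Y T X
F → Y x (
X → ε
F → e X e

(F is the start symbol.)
{ [F → e . X e], [X → . Y T X], [X → .], [Y → . y] }

Start with: [F → e . X e]
  [F → e . X e] has the dot before X: add [X → . Y T X], [X → .]
  [X → . Y T X] has the dot before Y: add [Y → . y]
No further items can be added.

CLOSURE = { [F → e . X e], [X → . Y T X], [X → .], [Y → . y] }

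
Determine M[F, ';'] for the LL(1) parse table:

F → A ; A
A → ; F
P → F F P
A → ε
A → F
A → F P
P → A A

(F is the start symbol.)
F → A ; A

To find M[F, ';'], we find productions for F where ';' is in the predict set (PREDICT(N → α) = (FIRST(α) \ {ε}) ∪ (FOLLOW(N) if α ⇒* ε)).

Relevant sets:
  FIRST(A) = { ';', ε }

F → A ; A: PREDICT = { ';' }
  ';' is in predict set, so this production goes in M[F, ';']

M[F, ';'] = F → A ; A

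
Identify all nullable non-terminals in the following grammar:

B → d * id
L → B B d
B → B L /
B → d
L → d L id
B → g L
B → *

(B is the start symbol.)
None

There are no ε-productions, so no non-terminal can derive ε.
No non-terminals are nullable.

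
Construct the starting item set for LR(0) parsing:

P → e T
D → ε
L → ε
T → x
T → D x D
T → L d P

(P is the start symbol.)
{ [P → . e T], [P' → . P] }

First, augment the grammar with P' → P
I₀ = CLOSURE({ [P' → . P] }):
  [P' → . P] has the dot before P: add [P → . e T]
No further items can be added.

I₀ = { [P → . e T], [P' → . P] }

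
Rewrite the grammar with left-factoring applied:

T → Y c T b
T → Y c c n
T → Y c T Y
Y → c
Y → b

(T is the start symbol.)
T → Y c T'
T' → T T''
T'' → b
T'' → Y
T' → c n
Y → c
Y → b

Left-factoring transforms A → αβ₁ | αβ₂ into A → αA' and A' → β₁ | β₂
(α is the longest common prefix among the alternatives). Repeat until
no nonterminal has two alternatives with a common prefix.

Round 1: T has alternatives sharing prefix 'Y c'. Introduce T': T → Y c T'
  Add: T' → T b
  Add: T' → c n
  Add: T' → T Y

Round 2: T' has alternatives sharing prefix 'T'. Introduce T'': T' → T T''
  Add: T'' → b
  Add: T'' → Y

No remaining common prefixes — done.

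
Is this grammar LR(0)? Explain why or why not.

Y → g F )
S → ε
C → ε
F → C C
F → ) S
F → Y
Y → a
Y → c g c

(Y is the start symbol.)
A grammar is LR(0) if no state in the canonical LR(0) collection has:
  - both a shift item (dot before a terminal) and a complete item (shift-reduce conflict), or
  - two or more complete items (reduce-reduce conflict; the accept item [Y' → Y .] counts as a complete item here).

Augment with Y' → Y and build the canonical LR(0) collection (I0 = CLOSURE({[Y' → . Y]}), then GOTO on every symbol after a dot until no new states appear). It has 14 states:
  I0: { [Y → . a], [Y → . c g c], [Y → . g F )], [Y' → . Y] }  — shift
  I1: { [Y' → Y .] }  — accept
  I2: { [Y → a .] }  — reduce
  I3: { [Y → c . g c] }  — shift
  I4: { [C → .], [F → . ) S], [F → . C C], [F → . Y], [Y → . a], [Y → . c g c], [Y → . g F )], [Y → g . F )] }  — shift, reduce
  I5: { [F → ) . S], [S → .] }  — reduce
  I6: { [C → .], [F → C . C] }  — reduce
  I7: { [Y → g F . )] }  — shift
  I8: { [F → Y .] }  — reduce
  I9: { [Y → g F ) .] }  — reduce
  I10: { [F → C C .] }  — reduce
  I11: { [F → ) S .] }  — reduce
  I12: { [Y → c g . c] }  — shift
  I13: { [Y → c g c .] }  — reduce

Conflict in state I4:
  Shift-reduce conflict between [C → .] and [F → . ) S]
So the grammar is NOT LR(0).

Answer: No. Shift-reduce conflict between [C → .] and [F → . ) S]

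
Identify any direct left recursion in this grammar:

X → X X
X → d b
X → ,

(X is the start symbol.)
Direct left recursion occurs when N → N α for some non-terminal N (the right-hand side begins with the left-hand side itself).

X → X X: LEFT RECURSIVE (starts with X)
X → d b: starts with d
X → ,: starts with ','

The grammar has direct left recursion on: X.

Answer: Yes, X is left-recursive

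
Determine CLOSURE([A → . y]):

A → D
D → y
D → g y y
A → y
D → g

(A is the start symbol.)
Start with: [A → . y]
The dot precedes the terminal y, so nothing is added.

CLOSURE = { [A → . y] }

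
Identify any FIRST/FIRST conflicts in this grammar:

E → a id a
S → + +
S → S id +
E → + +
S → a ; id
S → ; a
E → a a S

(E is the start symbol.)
Yes. E → a id a / E → a a S on { 'a' }; S → '+' '+' / S → S id '+' on { '+' }; S → S id '+' / S → a ';' id on { 'a' }; S → S id '+' / S → ';' a on { ';' }

FIRST sets of the non-terminals at (or reachable through a nullable prefix from) the front of some alternative:
  FIRST(S) = { '+', ';', 'a' }

Productions for E:
  E → a id a: FIRST = { 'a' }
  E → + +: FIRST = { '+' }
  E → a a S: FIRST = { 'a' }
Productions for S:
  S → + +: FIRST = { '+' }
  S → S id +: FIRST = { '+', ';', 'a' }
  S → a ; id: FIRST = { 'a' }
  S → ; a: FIRST = { ';' }

Conflict for E: E → a id a and E → a a S
  Overlap: { 'a' }
Conflict for S: S → + + and S → S id +
  Overlap: { '+' }
Conflict for S: S → S id + and S → a ; id
  Overlap: { 'a' }
Conflict for S: S → S id + and S → ; a
  Overlap: { ';' }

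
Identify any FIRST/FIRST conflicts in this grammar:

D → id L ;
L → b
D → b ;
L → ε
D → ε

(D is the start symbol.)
No FIRST/FIRST conflicts.

Productions for D:
  D → id L ;: FIRST = { 'id' }
  D → b ;: FIRST = { 'b' }
  D → ε: FIRST = { ε }
Productions for L:
  L → b: FIRST = { 'b' }
  L → ε: FIRST = { ε }

All alternatives of each non-terminal have pairwise disjoint FIRST sets.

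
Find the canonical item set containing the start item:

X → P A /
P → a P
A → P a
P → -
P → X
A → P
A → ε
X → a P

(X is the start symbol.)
First, augment the grammar with X' → X
I₀ = CLOSURE({ [X' → . X] }):
  [X' → . X] has the dot before X: add [X → . P A /], [X → . a P]
  [X → . P A /] has the dot before P: add [P → . a P], [P → . -], [P → . X]
No further items can be added.

I₀ = { [P → . -], [P → . X], [P → . a P], [X → . P A /], [X → . a P], [X' → . X] }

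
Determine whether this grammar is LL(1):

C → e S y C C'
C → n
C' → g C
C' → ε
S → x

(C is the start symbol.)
No. Predict set conflict for C': { 'g' }

A grammar is LL(1) if for each non-terminal N with multiple productions, the predict sets of those productions are pairwise disjoint, where PREDICT(N → α) = (FIRST(α) \ {ε}) ∪ (FOLLOW(N) if α ⇒* ε).

Relevant sets:
  FOLLOW(C') = { $, 'g' }

For C:
  PREDICT(C → e S y C C') = { 'e' }
  PREDICT(C → n) = { 'n' }
For C':
  PREDICT(C' → g C) = { 'g' }
  PREDICT(C' → ε) = { $, 'g' }
S has a single production, so nothing to check there.

Conflict found: Predict set conflict for C': { 'g' }
The grammar is NOT LL(1).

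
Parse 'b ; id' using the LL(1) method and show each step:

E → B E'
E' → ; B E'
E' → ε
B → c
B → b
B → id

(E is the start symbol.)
Stack is shown with the top on the left.

Stack     Input     Action
--------------------------
E $       b ; id $  output E → B E'
B E' $    b ; id $  output B → b
b E' $    b ; id $  match 'b'
E' $      ; id $    output E' → ; B E'
; B E' $  ; id $    match ';'
B E' $    id $      output B → id
id E' $   id $      match 'id'
E' $      $         output E' → ε
$         $         accept

The string is accepted.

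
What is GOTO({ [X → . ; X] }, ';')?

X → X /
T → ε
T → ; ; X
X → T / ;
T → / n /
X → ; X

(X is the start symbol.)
{ [T → . / n /], [T → . ; ; X], [T → .], [X → . ; X], [X → . T / ;], [X → . X /], [X → ; . X] }

GOTO(I, ';') = CLOSURE({ [A → αX.β] : [A → α.Xβ] ∈ I, X = ';' })

Items with dot before ';', with the dot advanced:
  [X → . ; X] → [X → ; . X]
Closure of the advanced items:
  [X → ; . X] has the dot before X: add [X → . X /], [X → . T / ;], [X → . ; X]
  [X → . T / ;] has the dot before T: add [T → .], [T → . ; ; X], [T → . / n /]

GOTO = { [T → . / n /], [T → . ; ; X], [T → .], [X → . ; X], [X → . T / ;], [X → . X /], [X → ; . X] }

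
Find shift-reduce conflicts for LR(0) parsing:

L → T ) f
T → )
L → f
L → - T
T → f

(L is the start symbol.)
A shift-reduce conflict occurs when an LR(0) state has both:
  - a complete (reduce) item [A → α .] (dot at the end), and
  - a shift item [B → β . c γ] (dot before a terminal).

Augment with L' → L and build the canonical LR(0) collection (I0 = CLOSURE({[L' → . L]}), then GOTO on every symbol after a dot until no new states appear). It has 10 states:
  I0: { [L → . - T], [L → . T ) f], [L → . f], [L' → . L], [T → . )], [T → . f] }  — shift
  I1: { [T → ) .] }  — reduce
  I2: { [L → - . T], [T → . )], [T → . f] }  — shift
  I3: { [L' → L .] }  — accept
  I4: { [L → T . ) f] }  — shift
  I5: { [L → f .], [T → f .] }  — 2 reduces
  I6: { [L → T ) . f] }  — shift
  I7: { [L → T ) f .] }  — reduce
  I8: { [L → - T .] }  — reduce
  I9: { [T → f .] }  — reduce

No state contains both a complete item and a shift item.

Answer: No shift-reduce conflicts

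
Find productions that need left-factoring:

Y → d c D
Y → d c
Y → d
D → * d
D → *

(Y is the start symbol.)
Yes, Y has productions with common prefix 'd'; D has productions with common prefix '*'

Left-factoring is needed when two productions for the same non-terminal
share a common prefix on the right-hand side.

Productions for Y:
  Y → d c D
  Y → d c
  Y → d
Productions for D:
  D → * d
  D → *

Found common prefix 'd' in productions for Y
Found common prefix '*' in productions for D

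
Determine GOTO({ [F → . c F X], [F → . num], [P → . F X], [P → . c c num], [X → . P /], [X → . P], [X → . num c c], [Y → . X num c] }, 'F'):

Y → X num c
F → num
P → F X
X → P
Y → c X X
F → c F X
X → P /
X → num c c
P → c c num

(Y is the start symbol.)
{ [F → . c F X], [F → . num], [P → . F X], [P → . c c num], [P → F . X], [X → . P /], [X → . P], [X → . num c c] }

GOTO(I, 'F') = CLOSURE({ [A → αX.β] : [A → α.Xβ] ∈ I, X = 'F' })

Items with dot before 'F', with the dot advanced:
  [P → . F X] → [P → F . X]
Closure of the advanced items:
  [P → F . X] has the dot before X: add [X → . P], [X → . P /], [X → . num c c]
  [X → . P] has the dot before P: add [P → . F X], [P → . c c num]
  [P → . F X] has the dot before F: add [F → . num], [F → . c F X]

GOTO = { [F → . c F X], [F → . num], [P → . F X], [P → . c c num], [P → F . X], [X → . P /], [X → . P], [X → . num c c] }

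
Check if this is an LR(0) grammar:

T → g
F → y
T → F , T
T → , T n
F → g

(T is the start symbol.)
No. Reduce-reduce conflict: [F → g .] and [T → g .]

A grammar is LR(0) if no state in the canonical LR(0) collection has:
  - both a shift item (dot before a terminal) and a complete item (shift-reduce conflict), or
  - two or more complete items (reduce-reduce conflict; the accept item [T' → T .] counts as a complete item here).

Augment with T' → T and build the canonical LR(0) collection (I0 = CLOSURE({[T' → . T]}), then GOTO on every symbol after a dot until no new states appear). It has 10 states:
  I0: { [F → . g], [F → . y], [T → . , T n], [T → . F , T], [T → . g], [T' → . T] }  — shift
  I1: { [F → . g], [F → . y], [T → , . T n], [T → . , T n], [T → . F , T], [T → . g] }  — shift
  I2: { [T → F . , T] }  — shift
  I3: { [T' → T .] }  — accept
  I4: { [F → g .], [T → g .] }  — 2 reduces
  I5: { [F → y .] }  — reduce
  I6: { [F → . g], [F → . y], [T → . , T n], [T → . F , T], [T → . g], [T → F , . T] }  — shift
  I7: { [T → F , T .] }  — reduce
  I8: { [T → , T . n] }  — shift
  I9: { [T → , T n .] }  — reduce

Conflict in state I4:
  Reduce-reduce conflict: [F → g .] and [T → g .]
So the grammar is NOT LR(0).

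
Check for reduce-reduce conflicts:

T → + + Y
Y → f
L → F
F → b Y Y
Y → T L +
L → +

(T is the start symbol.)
No reduce-reduce conflicts

Augment with T' → T and build the canonical LR(0) collection (I0 = CLOSURE({[T' → . T]}), then GOTO on every symbol after a dot until no new states appear). It has 14 states:
  I0: { [T → . + + Y], [T' → . T] }  — shift
  I1: { [T → + . + Y] }  — shift
  I2: { [T' → T .] }  — accept
  I3: { [T → + + . Y], [T → . + + Y], [Y → . T L +], [Y → . f] }  — shift
  I4: { [F → . b Y Y], [L → . +], [L → . F], [Y → T . L +] }  — shift
  I5: { [T → + + Y .] }  — reduce
  I6: { [Y → f .] }  — reduce
  I7: { [L → + .] }  — reduce
  I8: { [L → F .] }  — reduce
  I9: { [Y → T L . +] }  — shift
  I10: { [F → b . Y Y], [T → . + + Y], [Y → . T L +], [Y → . f] }  — shift
  I11: { [F → b Y . Y], [T → . + + Y], [Y → . T L +], [Y → . f] }  — shift
  I12: { [F → b Y Y .] }  — reduce
  I13: { [Y → T L + .] }  — reduce

No state contains more than one complete item.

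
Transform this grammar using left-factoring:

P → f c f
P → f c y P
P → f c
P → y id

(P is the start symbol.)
P → f c P'
P' → f
P' → y P
P' → ε
P → y id

Left-factoring transforms A → αβ₁ | αβ₂ into A → αA' and A' → β₁ | β₂
(α is the longest common prefix among the alternatives). Repeat until
no nonterminal has two alternatives with a common prefix.

Round 1: P has alternatives sharing prefix 'f c'. Introduce P': P → f c P'
  Add: P' → f
  Add: P' → y P
  Add: P' → ε

No remaining common prefixes — done.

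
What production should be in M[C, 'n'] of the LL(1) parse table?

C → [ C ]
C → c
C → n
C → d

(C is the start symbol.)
To find M[C, 'n'], we find productions for C where 'n' is in the predict set (PREDICT(N → α) = (FIRST(α) \ {ε}) ∪ (FOLLOW(N) if α ⇒* ε)).

C → [ C ]: PREDICT = { '[' }
C → c: PREDICT = { 'c' }
C → n: PREDICT = { 'n' }
  'n' is in predict set, so this production goes in M[C, 'n']
C → d: PREDICT = { 'd' }

M[C, 'n'] = C → n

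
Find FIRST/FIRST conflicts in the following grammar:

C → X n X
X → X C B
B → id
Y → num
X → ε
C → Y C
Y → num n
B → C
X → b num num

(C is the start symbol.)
Yes. C → X n X / C → Y C on { 'num' }; X → X C B / X → b num num on { 'b' }; Y → num / Y → num n on { 'num' }

A FIRST/FIRST conflict occurs when two productions N → α and N → β for the same non-terminal have FIRST(α) ∩ FIRST(β) ≠ ∅ (with ε ∈ FIRST of a nullable right-hand side, so two nullable alternatives also conflict).

FIRST sets of the non-terminals at (or reachable through a nullable prefix from) the front of some alternative:
  FIRST(X) = { 'b', 'n', 'num', ε }
  FIRST(Y) = { 'num' }
  FIRST(C) = { 'b', 'n', 'num' }

Productions for C:
  C → X n X: FIRST = { 'b', 'n', 'num' }
  C → Y C: FIRST = { 'num' }
Productions for X:
  X → X C B: FIRST = { 'b', 'n', 'num' }
  X → ε: FIRST = { ε }
  X → b num num: FIRST = { 'b' }
Productions for B:
  B → id: FIRST = { 'id' }
  B → C: FIRST = { 'b', 'n', 'num' }
Productions for Y:
  Y → num: FIRST = { 'num' }
  Y → num n: FIRST = { 'num' }

Conflict for C: C → X n X and C → Y C
  Overlap: { 'num' }
Conflict for X: X → X C B and X → b num num
  Overlap: { 'b' }
Conflict for Y: Y → num and Y → num n
  Overlap: { 'num' }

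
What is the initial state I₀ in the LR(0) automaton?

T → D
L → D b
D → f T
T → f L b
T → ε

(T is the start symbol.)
First, augment the grammar with T' → T
I₀ = CLOSURE({ [T' → . T] }):
  [T' → . T] has the dot before T: add [T → . D], [T → . f L b], [T → .]
  [T → . D] has the dot before D: add [D → . f T]
No further items can be added.

I₀ = { [D → . f T], [T → . D], [T → . f L b], [T → .], [T' → . T] }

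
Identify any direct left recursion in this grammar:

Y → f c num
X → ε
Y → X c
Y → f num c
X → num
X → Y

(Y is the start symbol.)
No direct left recursion

Y → f c num: starts with f
X → ε: starts with ε
Y → X c: starts with X
Y → f num c: starts with f
X → num: starts with num
X → Y: starts with Y

No direct left recursion found.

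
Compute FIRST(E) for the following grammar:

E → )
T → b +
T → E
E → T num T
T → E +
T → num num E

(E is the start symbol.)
To compute FIRST(E), examine every production with E on the left-hand side, reading each right-hand side left to right until a non-nullable symbol is reached.

FIRST sets of the other non-terminals involved (by the same procedure, iterated to a fixed point):
  FIRST(T) = { ')', 'b', 'num' }

From E → ):
  - ')' is a terminal: add ')' and stop
From E → T num T:
  - T is a non-terminal: add FIRST(T) \ {ε} = { ')', 'b', 'num' }
    T is not nullable, so stop

Collecting: FIRST(E) = { ')', 'b', 'num' }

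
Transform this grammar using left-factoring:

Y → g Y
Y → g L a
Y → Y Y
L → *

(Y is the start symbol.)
Y → g Y'
Y' → Y
Y' → L a
Y → Y Y
L → *

Left-factoring transforms A → αβ₁ | αβ₂ into A → αA' and A' → β₁ | β₂
(α is the longest common prefix among the alternatives). Repeat until
no nonterminal has two alternatives with a common prefix.

Round 1: Y has alternatives sharing prefix 'g'. Introduce Y': Y → g Y'
  Add: Y' → Y
  Add: Y' → L a

No remaining common prefixes — done.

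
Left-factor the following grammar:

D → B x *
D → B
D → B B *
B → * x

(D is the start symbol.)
D → B D'
D' → x *
D' → ε
D' → B *
B → * x

Left-factoring transforms A → αβ₁ | αβ₂ into A → αA' and A' → β₁ | β₂
(α is the longest common prefix among the alternatives). Repeat until
no nonterminal has two alternatives with a common prefix.

Round 1: D has alternatives sharing prefix 'B'. Introduce D': D → B D'
  Add: D' → x *
  Add: D' → ε
  Add: D' → B *

No remaining common prefixes — done.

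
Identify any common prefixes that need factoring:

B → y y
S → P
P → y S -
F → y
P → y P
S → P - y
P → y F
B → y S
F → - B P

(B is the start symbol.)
Left-factoring is needed when two productions for the same non-terminal
share a common prefix on the right-hand side.

Productions for B:
  B → y y
  B → y S
Productions for S:
  S → P
  S → P - y
Productions for P:
  P → y S -
  P → y P
  P → y F
Productions for F:
  F → y
  F → - B P

Found common prefix 'y' in productions for B
Found common prefix 'P' in productions for S
Found common prefix 'y' in productions for P

Answer: Yes, B has productions with common prefix 'y'; S has productions with common prefix 'P'; P has productions with common prefix 'y'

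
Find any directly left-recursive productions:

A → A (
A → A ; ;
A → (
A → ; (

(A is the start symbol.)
Yes, A is left-recursive

A → A (: LEFT RECURSIVE (starts with A)
A → A ; ;: LEFT RECURSIVE (starts with A)
A → (: starts with '('
A → ; (: starts with ';'

The grammar has direct left recursion on: A.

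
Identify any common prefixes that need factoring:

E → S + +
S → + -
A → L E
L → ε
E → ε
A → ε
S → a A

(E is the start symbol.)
No, left-factoring is not needed

Left-factoring is needed when two productions for the same non-terminal
share a common prefix on the right-hand side.

Productions for E:
  E → S + +
  E → ε
Productions for S:
  S → + -
  S → a A
Productions for A:
  A → L E
  A → ε

No common prefixes found.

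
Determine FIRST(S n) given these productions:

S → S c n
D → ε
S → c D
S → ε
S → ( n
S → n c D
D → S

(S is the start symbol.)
{ '(', 'c', 'n' }

FIRST sets of the non-terminals involved (from the grammar, by fixed-point iteration):
  FIRST(S) = { '(', 'c', 'n', ε }

To compute FIRST(S n), process the symbols left to right:
Symbol S is a non-terminal. Add FIRST(S) \ {ε} = { '(', 'c', 'n' }
S is nullable (ε ∈ FIRST(S)), continue to the next symbol.
Symbol n is a terminal. Add 'n' and stop.
FIRST(S n) = { '(', 'c', 'n' }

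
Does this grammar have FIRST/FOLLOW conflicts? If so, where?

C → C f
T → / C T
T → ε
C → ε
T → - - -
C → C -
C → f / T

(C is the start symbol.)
Yes. C → C f with FOLLOW(C) on { '-', 'f' }; C → C '-' with FOLLOW(C) on { '-', 'f' }; C → f '/' T with FOLLOW(C) on { 'f' }; T → '/' C T with FOLLOW(T) on { '/' }; T → '-' '-' '-' with FOLLOW(T) on { '-' }

Nullable non-terminals: C, T.
FIRST sets used below: FIRST(C) = { '-', 'f', ε }

C: nullable alternative(s) C → ε; FOLLOW(C) = { $, '-', '/', 'f' }
  C → C f: FIRST \ {ε} = { '-', 'f' } — overlaps FOLLOW(C) on { '-', 'f' }: CONFLICT
  C → ε: FIRST \ {ε} = { } — this is the only nullable alternative, skip
  C → C -: FIRST \ {ε} = { '-', 'f' } — overlaps FOLLOW(C) on { '-', 'f' }: CONFLICT
  C → f / T: FIRST \ {ε} = { 'f' } — overlaps FOLLOW(C) on { 'f' }: CONFLICT

T: nullable alternative(s) T → ε; FOLLOW(T) = { $, '-', '/', 'f' }
  T → / C T: FIRST \ {ε} = { '/' } — overlaps FOLLOW(T) on { '/' }: CONFLICT
  T → ε: FIRST \ {ε} = { } — this is the only nullable alternative, skip
  T → - - -: FIRST \ {ε} = { '-' } — overlaps FOLLOW(T) on { '-' }: CONFLICT

So the grammar has 5 FIRST/FOLLOW conflicts (marked CONFLICT above).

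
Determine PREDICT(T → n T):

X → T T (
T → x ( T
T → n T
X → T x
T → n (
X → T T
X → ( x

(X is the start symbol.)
PREDICT(T → n T) = (FIRST(RHS) \ {ε}) ∪ (FOLLOW(T) if ε ∈ FIRST(RHS), i.e. RHS ⇒* ε)
FIRST(n T) = { 'n' }
ε ∉ FIRST(n T), so FOLLOW(T) is not added.
PREDICT(T → n T) = { 'n' }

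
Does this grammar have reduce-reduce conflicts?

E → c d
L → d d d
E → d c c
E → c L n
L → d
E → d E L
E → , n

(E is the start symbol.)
Yes — I9: [E → c d .] vs [L → d .]

Augment with E' → E and build the canonical LR(0) collection (I0 = CLOSURE({[E' → . E]}), then GOTO on every symbol after a dot until no new states appear). It has 16 states:
  I0: { [E → . , n], [E → . c L n], [E → . c d], [E → . d E L], [E → . d c c], [E' → . E] }  — shift
  I1: { [E → , . n] }  — shift
  I2: { [E' → E .] }  — accept
  I3: { [E → c . L n], [E → c . d], [L → . d d d], [L → . d] }  — shift
  I4: { [E → . , n], [E → . c L n], [E → . c d], [E → . d E L], [E → . d c c], [E → d . E L], [E → d . c c] }  — shift
  I5: { [E → d E . L], [L → . d d d], [L → . d] }  — shift
  I6: { [E → c . L n], [E → c . d], [E → d c . c], [L → . d d d], [L → . d] }  — shift
  I7: { [E → c L . n] }  — shift
  I8: { [E → d c c .] }  — reduce
  I9: { [E → c d .], [L → d . d d], [L → d .] }  — shift, 2 reduces
  I10: { [L → d d . d] }  — shift
  I11: { [L → d d d .] }  — reduce
  I12: { [E → c L n .] }  — reduce
  I13: { [E → d E L .] }  — reduce
  I14: { [L → d . d d], [L → d .] }  — shift, reduce
  I15: { [E → , n .] }  — reduce

I9 contains complete items [E → c d .], [L → d .] — reduce-reduce conflict.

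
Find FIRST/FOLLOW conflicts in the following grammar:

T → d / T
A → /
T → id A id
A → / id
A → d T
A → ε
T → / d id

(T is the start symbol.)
Nullable non-terminals: A.

A: nullable alternative(s) A → ε; FOLLOW(A) = { 'id' }
  A → /: FIRST \ {ε} = { '/' } — disjoint from FOLLOW(A)
  A → / id: FIRST \ {ε} = { '/' } — disjoint from FOLLOW(A)
  A → d T: FIRST \ {ε} = { 'd' } — disjoint from FOLLOW(A)
  A → ε: FIRST \ {ε} = { } — this is the only nullable alternative, skip

T has no nullable alternative, so no FIRST/FOLLOW check is needed there.

No FIRST/FOLLOW conflicts found.

Answer: No FIRST/FOLLOW conflicts.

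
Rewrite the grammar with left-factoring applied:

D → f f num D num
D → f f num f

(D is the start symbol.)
D → f f num D'
D' → D num
D' → f

Left-factoring transforms A → αβ₁ | αβ₂ into A → αA' and A' → β₁ | β₂
(α is the longest common prefix among the alternatives). Repeat until
no nonterminal has two alternatives with a common prefix.

Round 1: D has alternatives sharing prefix 'f f num'. Introduce D': D → f f num D'
  Add: D' → D num
  Add: D' → f

No remaining common prefixes — done.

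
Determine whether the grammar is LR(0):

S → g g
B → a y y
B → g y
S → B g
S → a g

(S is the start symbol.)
Yes, the grammar is LR(0)

A grammar is LR(0) if no state in the canonical LR(0) collection has:
  - both a shift item (dot before a terminal) and a complete item (shift-reduce conflict), or
  - two or more complete items (reduce-reduce conflict; the accept item [S' → S .] counts as a complete item here).

Augment with S' → S and build the canonical LR(0) collection (I0 = CLOSURE({[S' → . S]}), then GOTO on every symbol after a dot until no new states appear). It has 11 states:
  I0: { [B → . a y y], [B → . g y], [S → . B g], [S → . a g], [S → . g g], [S' → . S] }  — shift
  I1: { [S → B . g] }  — shift
  I2: { [S' → S .] }  — accept
  I3: { [B → a . y y], [S → a . g] }  — shift
  I4: { [B → g . y], [S → g . g] }  — shift
  I5: { [S → g g .] }  — reduce
  I6: { [B → g y .] }  — reduce
  I7: { [S → a g .] }  — reduce
  I8: { [B → a y . y] }  — shift
  I9: { [B → a y y .] }  — reduce
  I10: { [S → B g .] }  — reduce

Every state is either a pure shift/goto state or contains exactly one complete item and nothing to shift — no conflicts. The grammar is LR(0).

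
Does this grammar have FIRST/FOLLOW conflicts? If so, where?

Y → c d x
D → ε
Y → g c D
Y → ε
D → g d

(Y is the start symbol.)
No FIRST/FOLLOW conflicts.

A FIRST/FOLLOW conflict occurs when a non-terminal N has a nullable alternative N → β (β ⇒* ε) and another alternative N → α with FIRST(α) ∩ FOLLOW(N) ≠ ∅: on such a lookahead the parser cannot decide between expanding α and letting N vanish via β.

Nullable non-terminals: D, Y.

D: nullable alternative(s) D → ε; FOLLOW(D) = { $ }
  D → ε: FIRST \ {ε} = { } — this is the only nullable alternative, skip
  D → g d: FIRST \ {ε} = { 'g' } — disjoint from FOLLOW(D)

Y: nullable alternative(s) Y → ε; FOLLOW(Y) = { $ }
  Y → c d x: FIRST \ {ε} = { 'c' } — disjoint from FOLLOW(Y)
  Y → g c D: FIRST \ {ε} = { 'g' } — disjoint from FOLLOW(Y)
  Y → ε: FIRST \ {ε} = { } — this is the only nullable alternative, skip

No FIRST/FOLLOW conflicts found.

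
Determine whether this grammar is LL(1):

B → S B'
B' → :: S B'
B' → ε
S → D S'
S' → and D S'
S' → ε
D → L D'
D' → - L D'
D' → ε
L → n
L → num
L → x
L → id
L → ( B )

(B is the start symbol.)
Relevant sets:
  FOLLOW(B') = { $, ')' }
  FOLLOW(S') = { $, ')', '::' }
  FOLLOW(D') = { $, ')', '::', 'and' }

For B':
  PREDICT(B' → :: S B') = { '::' }
  PREDICT(B' → ε) = { $, ')' }
For S':
  PREDICT(S' → and D S') = { 'and' }
  PREDICT(S' → ε) = { $, ')', '::' }
For D':
  PREDICT(D' → '-' L D') = { '-' }
  PREDICT(D' → ε) = { $, ')', '::', 'and' }
For L:
  PREDICT(L → n) = { 'n' }
  PREDICT(L → num) = { 'num' }
  PREDICT(L → x) = { 'x' }
  PREDICT(L → id) = { 'id' }
  PREDICT(L → '(' B ')') = { '(' }
B, S, D have a single production, so nothing to check there.

All predict sets are disjoint. The grammar IS LL(1).

Answer: Yes, the grammar is LL(1).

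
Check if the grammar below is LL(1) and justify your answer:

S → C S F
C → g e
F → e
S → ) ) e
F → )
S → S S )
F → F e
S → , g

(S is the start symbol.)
Relevant sets:
  FIRST(C) = { 'g' }
  FIRST(S) = { ')', ',', 'g' }
  FIRST(F) = { ')', 'e' }

For S:
  PREDICT(S → C S F) = { 'g' }
  PREDICT(S → ')' ')' e) = { ')' }
  PREDICT(S → S S ')') = { ')', ',', 'g' }
  PREDICT(S → ',' g) = { ',' }
For F:
  PREDICT(F → e) = { 'e' }
  PREDICT(F → ')') = { ')' }
  PREDICT(F → F e) = { ')', 'e' }
C has a single production, so nothing to check there.

Conflict found: Predict set conflict for S: { 'g' }
The grammar is NOT LL(1).

Answer: No. Predict set conflict for S: { 'g' }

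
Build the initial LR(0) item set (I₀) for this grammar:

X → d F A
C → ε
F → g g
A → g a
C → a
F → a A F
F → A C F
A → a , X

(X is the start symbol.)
{ [X → . d F A], [X' → . X] }

First, augment the grammar with X' → X
I₀ = CLOSURE({ [X' → . X] }):
  [X' → . X] has the dot before X: add [X → . d F A]
No further items can be added.

I₀ = { [X → . d F A], [X' → . X] }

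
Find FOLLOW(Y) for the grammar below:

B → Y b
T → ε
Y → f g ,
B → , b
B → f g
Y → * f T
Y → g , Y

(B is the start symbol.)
{ 'b' }

To compute FOLLOW(Y), find every occurrence of Y on a right-hand side N → α Y β: add FIRST(β) \ {ε}, and if β is empty or nullable also add FOLLOW(N). Iterate to a fixed point.

In B → Y b: Y is followed by b, add FIRST(b) \ {ε} = { 'b' }
In Y → g , Y: Y is at the end; this adds FOLLOW(Y) to itself — nothing new

Taking the union: FOLLOW(Y) = { 'b' }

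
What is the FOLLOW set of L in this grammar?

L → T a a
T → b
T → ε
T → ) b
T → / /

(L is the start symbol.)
{ $ }

To compute FOLLOW(L), find every occurrence of L on a right-hand side N → α L β: add FIRST(β) \ {ε}, and if β is empty or nullable also add FOLLOW(N). Iterate to a fixed point.

L is the start symbol, so $ ∈ FOLLOW(L).
L does not occur on any right-hand side.

Taking the union: FOLLOW(L) = { $ }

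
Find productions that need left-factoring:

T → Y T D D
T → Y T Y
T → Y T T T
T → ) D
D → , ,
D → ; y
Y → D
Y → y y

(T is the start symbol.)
Yes, T has productions with common prefix 'Y T'

Left-factoring is needed when two productions for the same non-terminal
share a common prefix on the right-hand side.

Productions for T:
  T → Y T D D
  T → Y T Y
  T → Y T T T
  T → ) D
Productions for D:
  D → , ,
  D → ; y
Productions for Y:
  Y → D
  Y → y y

Found common prefix 'Y T' in productions for T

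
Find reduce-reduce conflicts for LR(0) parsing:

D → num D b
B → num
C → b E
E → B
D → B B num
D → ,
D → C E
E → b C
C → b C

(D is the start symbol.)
Augment with D' → D and build the canonical LR(0) collection (I0 = CLOSURE({[D' → . D]}), then GOTO on every symbol after a dot until no new states appear). It has 20 states:
  I0: { [B → . num], [C → . b C], [C → . b E], [D → . ,], [D → . B B num], [D → . C E], [D → . num D b], [D' → . D] }  — shift
  I1: { [D → , .] }  — reduce
  I2: { [B → . num], [D → B . B num] }  — shift
  I3: { [B → . num], [D → C . E], [E → . B], [E → . b C] }  — shift
  I4: { [D' → D .] }  — accept
  I5: { [B → . num], [C → . b C], [C → . b E], [C → b . C], [C → b . E], [E → . B], [E → . b C] }  — shift
  I6: { [B → . num], [B → num .], [C → . b C], [C → . b E], [D → . ,], [D → . B B num], [D → . C E], [D → . num D b], [D → num . D b] }  — shift, reduce
  I7: { [D → num D . b] }  — shift
  I8: { [D → num D b .] }  — reduce
  I9: { [E → B .] }  — reduce
  I10: { [C → b C .] }  — reduce
  I11: { [C → b E .] }  — reduce
  I12: { [B → . num], [C → . b C], [C → . b E], [C → b . C], [C → b . E], [E → . B], [E → . b C], [E → b . C] }  — shift
  I13: { [B → num .] }  — reduce
  I14: { [C → b C .], [E → b C .] }  — 2 reduces
  I15: { [D → C E .] }  — reduce
  I16: { [C → . b C], [C → . b E], [E → b . C] }  — shift
  I17: { [E → b C .] }  — reduce
  I18: { [D → B B . num] }  — shift
  I19: { [D → B B num .] }  — reduce

I14 contains complete items [C → b C .], [E → b C .] — reduce-reduce conflict.

Answer: Yes — I14: [C → b C .] vs [E → b C .]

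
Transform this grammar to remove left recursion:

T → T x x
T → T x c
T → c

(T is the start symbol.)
T → c T'
T' → x x T'
T' → x c T'
T' → ε

T is directly left-recursive. The standard transformation for
  A → A α₁ | ... | A α_m | β₁ | ... | β_n
is
  A  → β₁ A' | ... | β_n A'
  A' → α₁ A' | ... | α_m A' | ε

T → c becomes T → c T'
T → T x x becomes T' → x x T'
T → T x c becomes T' → x c T'
Add T' → ε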